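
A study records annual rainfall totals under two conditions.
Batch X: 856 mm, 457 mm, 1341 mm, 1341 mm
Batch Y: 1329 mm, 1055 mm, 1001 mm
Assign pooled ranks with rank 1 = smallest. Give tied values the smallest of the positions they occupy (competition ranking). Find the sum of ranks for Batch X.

Sorted (ascending): 457, 856, 1001, 1055, 1329, 1341, 1341
The 2 values of 1341 occupy positions 6–7 → each gets rank 6.
Batch X values → pooled ranks: 856→2, 457→1, 1341→6, 1341→6
Rank sum = 2 + 1 + 6 + 6 = 15

15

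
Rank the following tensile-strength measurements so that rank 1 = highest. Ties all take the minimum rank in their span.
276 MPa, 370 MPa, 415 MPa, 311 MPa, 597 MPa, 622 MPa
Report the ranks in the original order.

6, 4, 3, 5, 2, 1

Sorted (descending): 622, 597, 415, 370, 311, 276
No ties — each value takes its position as its rank.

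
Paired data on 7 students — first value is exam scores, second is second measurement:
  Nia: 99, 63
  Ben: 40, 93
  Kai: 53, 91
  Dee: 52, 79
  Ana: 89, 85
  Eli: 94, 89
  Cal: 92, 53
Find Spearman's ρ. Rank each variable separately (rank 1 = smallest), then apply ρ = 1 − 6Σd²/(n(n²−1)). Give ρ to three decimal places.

Ranks of variable 1: 7, 1, 3, 2, 4, 6, 5
Ranks of variable 2: 2, 7, 6, 3, 4, 5, 1
d = r₁ − r₂: 5, -6, -3, -1, 0, 1, 4
d²: 25, 36, 9, 1, 0, 1, 16; Σd² = 88
ρ = 1 − 6·88/(7·48) = 1 − 528/336 = -0.571

-0.571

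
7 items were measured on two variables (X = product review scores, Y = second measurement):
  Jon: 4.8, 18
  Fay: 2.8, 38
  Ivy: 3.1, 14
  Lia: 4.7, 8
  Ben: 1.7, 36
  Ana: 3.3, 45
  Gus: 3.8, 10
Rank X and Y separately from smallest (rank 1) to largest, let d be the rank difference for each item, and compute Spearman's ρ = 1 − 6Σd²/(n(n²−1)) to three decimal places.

-0.500

Ranks of variable 1: 7, 2, 3, 6, 1, 4, 5
Ranks of variable 2: 4, 6, 3, 1, 5, 7, 2
d = r₁ − r₂: 3, -4, 0, 5, -4, -3, 3
d²: 9, 16, 0, 25, 16, 9, 9; Σd² = 84
ρ = 1 − 6·84/(7·48) = 1 − 504/336 = -0.500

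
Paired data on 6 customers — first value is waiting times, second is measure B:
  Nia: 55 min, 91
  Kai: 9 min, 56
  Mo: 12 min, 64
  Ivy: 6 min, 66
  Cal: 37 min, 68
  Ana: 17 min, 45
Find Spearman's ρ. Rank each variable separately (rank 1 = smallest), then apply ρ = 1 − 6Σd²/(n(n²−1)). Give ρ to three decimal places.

Ranks of variable 1: 6, 2, 3, 1, 5, 4
Ranks of variable 2: 6, 2, 3, 4, 5, 1
d = r₁ − r₂: 0, 0, 0, -3, 0, 3
d²: 0, 0, 0, 9, 0, 9; Σd² = 18
ρ = 1 − 6·18/(6·35) = 1 − 108/210 = 0.486

0.486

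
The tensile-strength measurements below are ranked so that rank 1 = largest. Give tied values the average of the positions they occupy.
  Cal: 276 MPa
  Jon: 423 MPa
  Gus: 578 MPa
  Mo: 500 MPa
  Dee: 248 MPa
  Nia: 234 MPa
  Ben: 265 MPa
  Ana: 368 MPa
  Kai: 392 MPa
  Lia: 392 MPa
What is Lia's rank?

4.5

Sorted (descending): 578, 500, 423, 392, 392, 368, 276, 265, 248, 234
The 2 values of 392 occupy positions 4–5 → average rank (4+5)/2 = 4.5.
Lia has value 392 MPa → rank 4.5.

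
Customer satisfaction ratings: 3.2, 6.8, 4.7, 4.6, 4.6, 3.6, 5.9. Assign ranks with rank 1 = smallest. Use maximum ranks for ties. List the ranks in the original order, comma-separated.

1, 7, 5, 4, 4, 2, 6

Sorted (ascending): 3.2, 3.6, 4.6, 4.6, 4.7, 5.9, 6.8
The 2 values of 4.6 occupy positions 3–4 → each gets rank 4.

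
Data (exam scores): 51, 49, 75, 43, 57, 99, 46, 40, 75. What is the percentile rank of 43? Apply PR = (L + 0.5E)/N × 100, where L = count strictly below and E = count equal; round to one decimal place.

N = 9.
Strictly below 43: 1. Equal to 43: 1.
PR = (1 + 0.5·1)/9 × 100 = 16.7

16.7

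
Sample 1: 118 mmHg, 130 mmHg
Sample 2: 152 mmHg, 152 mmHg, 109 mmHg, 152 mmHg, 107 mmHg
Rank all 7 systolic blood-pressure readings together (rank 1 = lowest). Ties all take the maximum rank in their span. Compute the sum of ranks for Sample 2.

Sorted (ascending): 107, 109, 118, 130, 152, 152, 152
The 3 values of 152 occupy positions 5–7 → each gets rank 7.
Sample 2 values → pooled ranks: 152→7, 152→7, 109→2, 152→7, 107→1
Rank sum = 7 + 7 + 2 + 7 + 1 = 24

24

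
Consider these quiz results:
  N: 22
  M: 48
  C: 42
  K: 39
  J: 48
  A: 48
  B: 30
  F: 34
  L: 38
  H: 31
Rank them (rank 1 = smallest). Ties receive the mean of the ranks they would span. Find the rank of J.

9

Sorted (ascending): 22, 30, 31, 34, 38, 39, 42, 48, 48, 48
The 3 values of 48 occupy positions 8–10 → average rank 9.
J has value 48 → rank 9.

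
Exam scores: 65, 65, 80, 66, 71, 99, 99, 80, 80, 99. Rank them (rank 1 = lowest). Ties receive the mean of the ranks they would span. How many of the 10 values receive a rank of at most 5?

4

Sorted (ascending): 65, 65, 66, 71, 80, 80, 80, 99, 99, 99
The 2 values of 65 occupy positions 1–2 → average rank (1+2)/2 = 1.5.
The 3 values of 80 occupy positions 5–7 → average rank 6.
The 3 values of 99 occupy positions 8–10 → average rank 9.
Ranks ≤ 5: {1.5, 1.5, 3, 4} → 4 values.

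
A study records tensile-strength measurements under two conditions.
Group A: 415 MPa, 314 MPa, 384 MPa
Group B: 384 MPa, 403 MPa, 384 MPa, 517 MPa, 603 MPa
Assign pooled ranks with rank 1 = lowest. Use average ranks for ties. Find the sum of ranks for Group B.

Sorted (ascending): 314, 384, 384, 384, 403, 415, 517, 603
The 3 values of 384 occupy positions 2–4 → average rank 3.
Group B values → pooled ranks: 384→3, 403→5, 384→3, 517→7, 603→8
Rank sum = 3 + 5 + 3 + 7 + 8 = 26

26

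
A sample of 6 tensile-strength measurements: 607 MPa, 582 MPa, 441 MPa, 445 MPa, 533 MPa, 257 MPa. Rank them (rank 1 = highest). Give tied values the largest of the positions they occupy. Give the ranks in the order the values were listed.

Sorted (descending): 607, 582, 533, 445, 441, 257
No ties — each value takes its position as its rank.

1, 2, 5, 4, 3, 6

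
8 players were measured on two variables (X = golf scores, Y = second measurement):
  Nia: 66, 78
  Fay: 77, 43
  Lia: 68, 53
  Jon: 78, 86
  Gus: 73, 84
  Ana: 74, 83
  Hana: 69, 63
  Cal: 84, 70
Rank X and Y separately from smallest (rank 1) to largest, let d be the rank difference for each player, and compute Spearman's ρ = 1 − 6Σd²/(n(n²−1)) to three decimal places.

Ranks of variable 1: 1, 6, 2, 7, 4, 5, 3, 8
Ranks of variable 2: 5, 1, 2, 8, 7, 6, 3, 4
d = r₁ − r₂: -4, 5, 0, -1, -3, -1, 0, 4
d²: 16, 25, 0, 1, 9, 1, 0, 16; Σd² = 68
ρ = 1 − 6·68/(8·63) = 1 − 408/504 = 0.190

0.190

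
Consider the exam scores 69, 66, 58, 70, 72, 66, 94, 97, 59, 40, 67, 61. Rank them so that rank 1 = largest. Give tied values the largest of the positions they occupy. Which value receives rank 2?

Sorted (descending): 97, 94, 72, 70, 69, 67, 66, 66, 61, 59, 58, 40
The 2 values of 66 occupy positions 7–8 → each gets rank 8.
Rank 2 → value 94.

94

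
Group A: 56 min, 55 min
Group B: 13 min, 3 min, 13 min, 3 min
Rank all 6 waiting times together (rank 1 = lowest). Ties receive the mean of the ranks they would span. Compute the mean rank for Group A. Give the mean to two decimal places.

5.50

Sorted (ascending): 3, 3, 13, 13, 55, 56
The 2 values of 3 occupy positions 1–2 → average rank (1+2)/2 = 1.5.
The 2 values of 13 occupy positions 3–4 → average rank (3+4)/2 = 3.5.
Group A values → pooled ranks: 56→6, 55→5
Mean rank = (6 + 5) / 2 = 5.50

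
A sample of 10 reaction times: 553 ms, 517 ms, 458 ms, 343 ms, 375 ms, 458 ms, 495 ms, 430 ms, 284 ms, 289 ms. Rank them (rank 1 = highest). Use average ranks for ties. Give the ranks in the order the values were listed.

Sorted (descending): 553, 517, 495, 458, 458, 430, 375, 343, 289, 284
The 2 values of 458 occupy positions 4–5 → average rank (4+5)/2 = 4.5.

1, 2, 4.5, 8, 7, 4.5, 3, 6, 10, 9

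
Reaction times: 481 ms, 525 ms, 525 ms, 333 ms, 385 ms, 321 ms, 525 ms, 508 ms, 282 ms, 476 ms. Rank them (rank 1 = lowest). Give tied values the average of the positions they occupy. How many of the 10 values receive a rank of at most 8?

7

Sorted (ascending): 282, 321, 333, 385, 476, 481, 508, 525, 525, 525
The 3 values of 525 occupy positions 8–10 → average rank 9.
Ranks ≤ 8: {1, 2, 3, 4, 5, 6, 7} → 7 values.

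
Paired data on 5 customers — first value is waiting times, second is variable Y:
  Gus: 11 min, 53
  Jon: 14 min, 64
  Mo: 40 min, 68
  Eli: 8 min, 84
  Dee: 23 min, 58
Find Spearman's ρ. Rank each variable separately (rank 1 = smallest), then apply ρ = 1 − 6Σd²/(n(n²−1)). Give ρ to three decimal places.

Ranks of variable 1: 2, 3, 5, 1, 4
Ranks of variable 2: 1, 3, 4, 5, 2
d = r₁ − r₂: 1, 0, 1, -4, 2
d²: 1, 0, 1, 16, 4; Σd² = 22
ρ = 1 − 6·22/(5·24) = 1 − 132/120 = -0.100

-0.100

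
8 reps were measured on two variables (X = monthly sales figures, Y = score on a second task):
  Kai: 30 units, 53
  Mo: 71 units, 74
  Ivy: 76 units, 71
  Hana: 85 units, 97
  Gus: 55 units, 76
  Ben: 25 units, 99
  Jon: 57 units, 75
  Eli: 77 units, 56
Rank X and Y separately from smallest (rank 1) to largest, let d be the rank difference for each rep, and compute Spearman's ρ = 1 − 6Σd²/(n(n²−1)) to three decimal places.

Ranks of variable 1: 2, 5, 6, 8, 3, 1, 4, 7
Ranks of variable 2: 1, 4, 3, 7, 6, 8, 5, 2
d = r₁ − r₂: 1, 1, 3, 1, -3, -7, -1, 5
d²: 1, 1, 9, 1, 9, 49, 1, 25; Σd² = 96
ρ = 1 − 6·96/(8·63) = 1 − 576/504 = -0.143

-0.143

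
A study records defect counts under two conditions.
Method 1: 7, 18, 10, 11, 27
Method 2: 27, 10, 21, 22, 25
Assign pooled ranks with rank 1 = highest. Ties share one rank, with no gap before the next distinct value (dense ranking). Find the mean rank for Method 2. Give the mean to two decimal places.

3.40

Sorted (descending): 27, 27, 25, 22, 21, 18, 11, 10, 10, 7
The 2 values of 27 share dense rank 1.
The 2 values of 10 share dense rank 7.
Remaining distinct values take the next consecutive integers.
Method 2 values → pooled ranks: 27→1, 10→7, 21→4, 22→3, 25→2
Mean rank = (1 + 7 + 4 + 3 + 2) / 5 = 3.40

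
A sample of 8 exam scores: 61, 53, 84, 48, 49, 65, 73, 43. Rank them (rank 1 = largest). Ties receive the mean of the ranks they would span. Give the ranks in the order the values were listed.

Sorted (descending): 84, 73, 65, 61, 53, 49, 48, 43
No ties — each value takes its position as its rank.

4, 5, 1, 7, 6, 3, 2, 8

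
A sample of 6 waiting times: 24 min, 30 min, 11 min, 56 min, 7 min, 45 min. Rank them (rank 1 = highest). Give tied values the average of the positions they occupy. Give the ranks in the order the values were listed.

4, 3, 5, 1, 6, 2

Sorted (descending): 56, 45, 30, 24, 11, 7
No ties — each value takes its position as its rank.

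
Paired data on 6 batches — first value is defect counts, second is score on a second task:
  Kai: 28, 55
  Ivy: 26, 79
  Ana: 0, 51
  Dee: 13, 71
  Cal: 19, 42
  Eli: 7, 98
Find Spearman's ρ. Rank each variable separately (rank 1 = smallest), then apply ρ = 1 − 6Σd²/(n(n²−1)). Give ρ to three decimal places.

-0.029

Ranks of variable 1: 6, 5, 1, 3, 4, 2
Ranks of variable 2: 3, 5, 2, 4, 1, 6
d = r₁ − r₂: 3, 0, -1, -1, 3, -4
d²: 9, 0, 1, 1, 9, 16; Σd² = 36
ρ = 1 − 6·36/(6·35) = 1 − 216/210 = -0.029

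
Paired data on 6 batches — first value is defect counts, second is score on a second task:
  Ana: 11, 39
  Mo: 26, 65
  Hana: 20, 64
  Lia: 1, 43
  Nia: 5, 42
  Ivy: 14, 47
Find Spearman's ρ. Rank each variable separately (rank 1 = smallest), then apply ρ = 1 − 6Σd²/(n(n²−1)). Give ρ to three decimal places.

Ranks of variable 1: 3, 6, 5, 1, 2, 4
Ranks of variable 2: 1, 6, 5, 3, 2, 4
d = r₁ − r₂: 2, 0, 0, -2, 0, 0
d²: 4, 0, 0, 4, 0, 0; Σd² = 8
ρ = 1 − 6·8/(6·35) = 1 − 48/210 = 0.771

0.771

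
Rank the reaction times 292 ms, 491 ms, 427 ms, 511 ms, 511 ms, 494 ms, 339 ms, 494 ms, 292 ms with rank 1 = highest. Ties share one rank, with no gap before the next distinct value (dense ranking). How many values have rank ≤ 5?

7

Sorted (descending): 511, 511, 494, 494, 491, 427, 339, 292, 292
The 2 values of 511 share dense rank 1.
The 2 values of 494 share dense rank 2.
The 2 values of 292 share dense rank 6.
Remaining distinct values take the next consecutive integers.
Ranks ≤ 5: {1, 1, 2, 2, 3, 4, 5} → 7 values.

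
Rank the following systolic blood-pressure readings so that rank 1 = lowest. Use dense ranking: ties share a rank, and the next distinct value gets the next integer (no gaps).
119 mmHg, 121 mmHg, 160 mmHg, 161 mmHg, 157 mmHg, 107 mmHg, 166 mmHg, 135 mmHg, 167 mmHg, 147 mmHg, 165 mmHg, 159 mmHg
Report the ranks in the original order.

2, 3, 8, 9, 6, 1, 11, 4, 12, 5, 10, 7

Sorted (ascending): 107, 119, 121, 135, 147, 157, 159, 160, 161, 165, 166, 167
No ties — each value takes its position as its rank.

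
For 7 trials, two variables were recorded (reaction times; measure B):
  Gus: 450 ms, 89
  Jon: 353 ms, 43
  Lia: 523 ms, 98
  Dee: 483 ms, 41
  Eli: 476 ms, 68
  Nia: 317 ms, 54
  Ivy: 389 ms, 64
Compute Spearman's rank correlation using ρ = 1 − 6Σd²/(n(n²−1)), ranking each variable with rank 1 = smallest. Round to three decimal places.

Ranks of variable 1: 4, 2, 7, 6, 5, 1, 3
Ranks of variable 2: 6, 2, 7, 1, 5, 3, 4
d = r₁ − r₂: -2, 0, 0, 5, 0, -2, -1
d²: 4, 0, 0, 25, 0, 4, 1; Σd² = 34
ρ = 1 − 6·34/(7·48) = 1 − 204/336 = 0.393

0.393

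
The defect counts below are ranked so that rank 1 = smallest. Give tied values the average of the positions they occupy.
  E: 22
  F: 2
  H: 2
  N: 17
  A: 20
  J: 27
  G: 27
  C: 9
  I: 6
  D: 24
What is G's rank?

Sorted (ascending): 2, 2, 6, 9, 17, 20, 22, 24, 27, 27
The 2 values of 2 occupy positions 1–2 → average rank (1+2)/2 = 1.5.
The 2 values of 27 occupy positions 9–10 → average rank (9+10)/2 = 9.5.
G has value 27 → rank 9.5.

9.5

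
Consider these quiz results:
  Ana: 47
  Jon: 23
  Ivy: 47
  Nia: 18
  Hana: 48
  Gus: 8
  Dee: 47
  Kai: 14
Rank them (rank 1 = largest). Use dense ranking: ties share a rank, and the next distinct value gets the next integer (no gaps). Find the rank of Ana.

2

Sorted (descending): 48, 47, 47, 47, 23, 18, 14, 8
The 3 values of 47 share dense rank 2.
Remaining distinct values take the next consecutive integers.
Ana has value 47 → rank 2.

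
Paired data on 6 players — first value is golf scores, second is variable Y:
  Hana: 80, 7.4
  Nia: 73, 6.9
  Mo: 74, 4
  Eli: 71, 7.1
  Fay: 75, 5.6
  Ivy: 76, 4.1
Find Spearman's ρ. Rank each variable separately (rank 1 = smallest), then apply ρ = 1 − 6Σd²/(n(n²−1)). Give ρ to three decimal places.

0.029

Ranks of variable 1: 6, 2, 3, 1, 4, 5
Ranks of variable 2: 6, 4, 1, 5, 3, 2
d = r₁ − r₂: 0, -2, 2, -4, 1, 3
d²: 0, 4, 4, 16, 1, 9; Σd² = 34
ρ = 1 − 6·34/(6·35) = 1 − 204/210 = 0.029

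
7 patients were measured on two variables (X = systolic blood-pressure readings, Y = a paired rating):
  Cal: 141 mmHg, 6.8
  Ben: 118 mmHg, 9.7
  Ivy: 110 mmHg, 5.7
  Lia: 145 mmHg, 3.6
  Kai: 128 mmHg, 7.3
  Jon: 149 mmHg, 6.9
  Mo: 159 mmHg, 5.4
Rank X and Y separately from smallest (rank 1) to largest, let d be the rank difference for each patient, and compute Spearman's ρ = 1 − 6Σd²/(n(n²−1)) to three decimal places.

Ranks of variable 1: 4, 2, 1, 5, 3, 6, 7
Ranks of variable 2: 4, 7, 3, 1, 6, 5, 2
d = r₁ − r₂: 0, -5, -2, 4, -3, 1, 5
d²: 0, 25, 4, 16, 9, 1, 25; Σd² = 80
ρ = 1 − 6·80/(7·48) = 1 − 480/336 = -0.429

-0.429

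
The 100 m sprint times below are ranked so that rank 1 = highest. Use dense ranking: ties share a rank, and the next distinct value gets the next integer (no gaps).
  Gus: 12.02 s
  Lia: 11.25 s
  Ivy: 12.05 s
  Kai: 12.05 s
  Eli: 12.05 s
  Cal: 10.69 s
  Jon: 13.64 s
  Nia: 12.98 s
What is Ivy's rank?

Sorted (descending): 13.64, 12.98, 12.05, 12.05, 12.05, 12.02, 11.25, 10.69
The 3 values of 12.05 share dense rank 3.
Remaining distinct values take the next consecutive integers.
Ivy has value 12.05 s → rank 3.

3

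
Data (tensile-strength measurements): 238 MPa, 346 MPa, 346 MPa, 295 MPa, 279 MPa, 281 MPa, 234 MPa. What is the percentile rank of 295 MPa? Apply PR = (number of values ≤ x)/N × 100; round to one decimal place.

71.4

N = 7.
Strictly below 295: 4. Equal to 295: 1.
PR = 5/7 × 100 = 71.4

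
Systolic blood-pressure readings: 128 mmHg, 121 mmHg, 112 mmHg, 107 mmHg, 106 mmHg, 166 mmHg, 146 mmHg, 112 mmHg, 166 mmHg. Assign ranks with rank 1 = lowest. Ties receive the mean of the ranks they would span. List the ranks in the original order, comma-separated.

Sorted (ascending): 106, 107, 112, 112, 121, 128, 146, 166, 166
The 2 values of 112 occupy positions 3–4 → average rank (3+4)/2 = 3.5.
The 2 values of 166 occupy positions 8–9 → average rank (8+9)/2 = 8.5.

6, 5, 3.5, 2, 1, 8.5, 7, 3.5, 8.5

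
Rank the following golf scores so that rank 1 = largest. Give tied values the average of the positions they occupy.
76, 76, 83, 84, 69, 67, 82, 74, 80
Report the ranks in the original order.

5.5, 5.5, 2, 1, 8, 9, 3, 7, 4

Sorted (descending): 84, 83, 82, 80, 76, 76, 74, 69, 67
The 2 values of 76 occupy positions 5–6 → average rank (5+6)/2 = 5.5.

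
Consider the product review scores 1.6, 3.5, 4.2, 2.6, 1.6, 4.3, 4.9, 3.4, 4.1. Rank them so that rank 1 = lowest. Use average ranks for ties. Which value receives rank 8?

4.3

Sorted (ascending): 1.6, 1.6, 2.6, 3.4, 3.5, 4.1, 4.2, 4.3, 4.9
The 2 values of 1.6 occupy positions 1–2 → average rank (1+2)/2 = 1.5.
Rank 8 → value 4.3.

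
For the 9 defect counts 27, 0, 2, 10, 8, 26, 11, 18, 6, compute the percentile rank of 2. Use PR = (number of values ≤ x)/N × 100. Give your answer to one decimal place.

N = 9.
Strictly below 2: 1. Equal to 2: 1.
PR = 2/9 × 100 = 22.2

22.2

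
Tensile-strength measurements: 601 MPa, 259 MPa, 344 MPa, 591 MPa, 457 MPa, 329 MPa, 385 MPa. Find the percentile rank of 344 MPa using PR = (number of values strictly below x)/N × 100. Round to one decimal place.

N = 7.
Strictly below 344: 2. Equal to 344: 1.
PR = 2/7 × 100 = 28.6

28.6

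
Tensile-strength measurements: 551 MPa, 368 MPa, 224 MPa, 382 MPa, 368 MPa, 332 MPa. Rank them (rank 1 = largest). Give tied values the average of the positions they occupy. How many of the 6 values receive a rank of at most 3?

2

Sorted (descending): 551, 382, 368, 368, 332, 224
The 2 values of 368 occupy positions 3–4 → average rank (3+4)/2 = 3.5.
Ranks ≤ 3: {1, 2} → 2 values.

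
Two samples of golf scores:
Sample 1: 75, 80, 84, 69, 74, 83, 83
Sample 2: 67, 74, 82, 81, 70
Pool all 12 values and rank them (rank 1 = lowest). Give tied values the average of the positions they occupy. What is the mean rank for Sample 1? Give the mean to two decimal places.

7.50

Sorted (ascending): 67, 69, 70, 74, 74, 75, 80, 81, 82, 83, 83, 84
The 2 values of 74 occupy positions 4–5 → average rank (4+5)/2 = 4.5.
The 2 values of 83 occupy positions 10–11 → average rank (10+11)/2 = 10.5.
Sample 1 values → pooled ranks: 75→6, 80→7, 84→12, 69→2, 74→4.5, 83→10.5, 83→10.5
Mean rank = (6 + 7 + 12 + 2 + 4.5 + 10.5 + 10.5) / 7 = 7.50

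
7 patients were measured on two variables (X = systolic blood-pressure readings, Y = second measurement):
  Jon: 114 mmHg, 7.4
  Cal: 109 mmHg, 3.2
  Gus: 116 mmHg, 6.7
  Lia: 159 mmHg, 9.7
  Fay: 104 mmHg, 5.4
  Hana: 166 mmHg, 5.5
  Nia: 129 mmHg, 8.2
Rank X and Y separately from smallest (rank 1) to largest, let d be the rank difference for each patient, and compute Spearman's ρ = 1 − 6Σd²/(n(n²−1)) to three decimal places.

0.571

Ranks of variable 1: 3, 2, 4, 6, 1, 7, 5
Ranks of variable 2: 5, 1, 4, 7, 2, 3, 6
d = r₁ − r₂: -2, 1, 0, -1, -1, 4, -1
d²: 4, 1, 0, 1, 1, 16, 1; Σd² = 24
ρ = 1 − 6·24/(7·48) = 1 − 144/336 = 0.571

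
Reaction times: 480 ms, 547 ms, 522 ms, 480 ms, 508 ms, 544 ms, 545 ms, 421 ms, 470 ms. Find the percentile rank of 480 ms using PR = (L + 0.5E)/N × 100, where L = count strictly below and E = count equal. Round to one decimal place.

33.3

N = 9.
Strictly below 480: 2. Equal to 480: 2.
PR = (2 + 0.5·2)/9 × 100 = 33.3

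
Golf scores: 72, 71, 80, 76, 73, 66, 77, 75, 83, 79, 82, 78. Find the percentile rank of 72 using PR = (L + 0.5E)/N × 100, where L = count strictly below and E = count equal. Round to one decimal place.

20.8

N = 12.
Strictly below 72: 2. Equal to 72: 1.
PR = (2 + 0.5·1)/12 × 100 = 20.8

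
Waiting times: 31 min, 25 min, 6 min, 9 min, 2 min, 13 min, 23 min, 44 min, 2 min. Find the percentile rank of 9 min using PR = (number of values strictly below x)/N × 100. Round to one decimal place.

N = 9.
Strictly below 9: 3. Equal to 9: 1.
PR = 3/9 × 100 = 33.3

33.3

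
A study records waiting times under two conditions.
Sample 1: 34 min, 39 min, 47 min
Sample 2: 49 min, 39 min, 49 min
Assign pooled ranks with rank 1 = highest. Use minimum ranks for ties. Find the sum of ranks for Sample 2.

Sorted (descending): 49, 49, 47, 39, 39, 34
The 2 values of 49 occupy positions 1–2 → each gets rank 1.
The 2 values of 39 occupy positions 4–5 → each gets rank 4.
Sample 2 values → pooled ranks: 49→1, 39→4, 49→1
Rank sum = 1 + 4 + 1 = 6

6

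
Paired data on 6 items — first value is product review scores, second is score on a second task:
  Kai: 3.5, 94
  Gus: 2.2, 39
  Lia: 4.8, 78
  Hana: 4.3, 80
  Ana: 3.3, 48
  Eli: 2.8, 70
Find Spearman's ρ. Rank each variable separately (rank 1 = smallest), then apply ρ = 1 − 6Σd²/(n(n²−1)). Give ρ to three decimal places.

Ranks of variable 1: 4, 1, 6, 5, 3, 2
Ranks of variable 2: 6, 1, 4, 5, 2, 3
d = r₁ − r₂: -2, 0, 2, 0, 1, -1
d²: 4, 0, 4, 0, 1, 1; Σd² = 10
ρ = 1 − 6·10/(6·35) = 1 − 60/210 = 0.714

0.714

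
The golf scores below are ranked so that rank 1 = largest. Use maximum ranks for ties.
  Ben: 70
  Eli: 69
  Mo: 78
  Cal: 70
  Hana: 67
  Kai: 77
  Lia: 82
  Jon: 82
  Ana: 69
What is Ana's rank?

Sorted (descending): 82, 82, 78, 77, 70, 70, 69, 69, 67
The 2 values of 82 occupy positions 1–2 → each gets rank 2.
The 2 values of 70 occupy positions 5–6 → each gets rank 6.
The 2 values of 69 occupy positions 7–8 → each gets rank 8.
Ana has value 69 → rank 8.

8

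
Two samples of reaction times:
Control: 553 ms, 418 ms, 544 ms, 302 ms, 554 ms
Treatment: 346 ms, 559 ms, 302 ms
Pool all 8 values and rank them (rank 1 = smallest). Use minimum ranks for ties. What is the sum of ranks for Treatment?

Sorted (ascending): 302, 302, 346, 418, 544, 553, 554, 559
The 2 values of 302 occupy positions 1–2 → each gets rank 1.
Treatment values → pooled ranks: 346→3, 559→8, 302→1
Rank sum = 3 + 8 + 1 = 12

12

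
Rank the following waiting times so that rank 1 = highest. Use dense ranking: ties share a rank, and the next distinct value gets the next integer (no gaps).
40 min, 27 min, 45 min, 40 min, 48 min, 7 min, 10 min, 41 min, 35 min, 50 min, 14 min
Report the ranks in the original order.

5, 7, 3, 5, 2, 10, 9, 4, 6, 1, 8

Sorted (descending): 50, 48, 45, 41, 40, 40, 35, 27, 14, 10, 7
The 2 values of 40 share dense rank 5.
Remaining distinct values take the next consecutive integers.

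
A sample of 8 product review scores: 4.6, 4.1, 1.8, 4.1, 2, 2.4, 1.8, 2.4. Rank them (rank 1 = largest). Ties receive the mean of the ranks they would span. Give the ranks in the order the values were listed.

1, 2.5, 7.5, 2.5, 6, 4.5, 7.5, 4.5

Sorted (descending): 4.6, 4.1, 4.1, 2.4, 2.4, 2, 1.8, 1.8
The 2 values of 4.1 occupy positions 2–3 → average rank (2+3)/2 = 2.5.
The 2 values of 2.4 occupy positions 4–5 → average rank (4+5)/2 = 4.5.
The 2 values of 1.8 occupy positions 7–8 → average rank (7+8)/2 = 7.5.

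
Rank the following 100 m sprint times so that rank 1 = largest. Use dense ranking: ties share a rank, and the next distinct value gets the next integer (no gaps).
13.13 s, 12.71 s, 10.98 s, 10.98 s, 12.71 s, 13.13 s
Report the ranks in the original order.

1, 2, 3, 3, 2, 1

Sorted (descending): 13.13, 13.13, 12.71, 12.71, 10.98, 10.98
The 2 values of 13.13 share dense rank 1.
The 2 values of 12.71 share dense rank 2.
The 2 values of 10.98 share dense rank 3.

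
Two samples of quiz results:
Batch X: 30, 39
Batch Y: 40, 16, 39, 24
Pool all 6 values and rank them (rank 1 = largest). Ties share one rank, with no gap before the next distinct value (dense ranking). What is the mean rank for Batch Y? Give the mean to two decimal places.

Sorted (descending): 40, 39, 39, 30, 24, 16
The 2 values of 39 share dense rank 2.
Remaining distinct values take the next consecutive integers.
Batch Y values → pooled ranks: 40→1, 16→5, 39→2, 24→4
Mean rank = (1 + 5 + 2 + 4) / 4 = 3.00

3.00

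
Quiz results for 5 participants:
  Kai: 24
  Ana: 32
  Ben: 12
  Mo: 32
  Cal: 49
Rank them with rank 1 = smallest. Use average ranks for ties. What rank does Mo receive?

3.5

Sorted (ascending): 12, 24, 32, 32, 49
The 2 values of 32 occupy positions 3–4 → average rank (3+4)/2 = 3.5.
Mo has value 32 → rank 3.5.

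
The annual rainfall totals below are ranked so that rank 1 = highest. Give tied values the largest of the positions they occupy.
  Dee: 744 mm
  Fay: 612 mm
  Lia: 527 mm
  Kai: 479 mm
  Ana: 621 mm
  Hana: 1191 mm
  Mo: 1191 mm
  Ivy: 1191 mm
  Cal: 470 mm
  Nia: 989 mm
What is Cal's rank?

Sorted (descending): 1191, 1191, 1191, 989, 744, 621, 612, 527, 479, 470
The 3 values of 1191 occupy positions 1–3 → each gets rank 3.
Cal has value 470 mm → rank 10.

10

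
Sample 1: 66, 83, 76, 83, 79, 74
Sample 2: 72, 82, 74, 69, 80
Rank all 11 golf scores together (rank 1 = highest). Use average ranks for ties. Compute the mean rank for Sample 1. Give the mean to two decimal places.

5.42

Sorted (descending): 83, 83, 82, 80, 79, 76, 74, 74, 72, 69, 66
The 2 values of 83 occupy positions 1–2 → average rank (1+2)/2 = 1.5.
The 2 values of 74 occupy positions 7–8 → average rank (7+8)/2 = 7.5.
Sample 1 values → pooled ranks: 66→11, 83→1.5, 76→6, 83→1.5, 79→5, 74→7.5
Mean rank = (11 + 1.5 + 6 + 1.5 + 5 + 7.5) / 6 = 5.42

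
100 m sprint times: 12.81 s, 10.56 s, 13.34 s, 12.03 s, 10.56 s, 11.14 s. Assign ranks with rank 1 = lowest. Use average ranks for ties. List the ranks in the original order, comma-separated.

5, 1.5, 6, 4, 1.5, 3

Sorted (ascending): 10.56, 10.56, 11.14, 12.03, 12.81, 13.34
The 2 values of 10.56 occupy positions 1–2 → average rank (1+2)/2 = 1.5.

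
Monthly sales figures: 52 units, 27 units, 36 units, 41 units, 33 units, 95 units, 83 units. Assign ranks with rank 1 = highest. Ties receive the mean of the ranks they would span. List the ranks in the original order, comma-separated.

3, 7, 5, 4, 6, 1, 2

Sorted (descending): 95, 83, 52, 41, 36, 33, 27
No ties — each value takes its position as its rank.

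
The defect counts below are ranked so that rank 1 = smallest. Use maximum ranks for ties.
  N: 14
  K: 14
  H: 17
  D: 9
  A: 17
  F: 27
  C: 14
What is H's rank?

6

Sorted (ascending): 9, 14, 14, 14, 17, 17, 27
The 3 values of 14 occupy positions 2–4 → each gets rank 4.
The 2 values of 17 occupy positions 5–6 → each gets rank 6.
H has value 17 → rank 6.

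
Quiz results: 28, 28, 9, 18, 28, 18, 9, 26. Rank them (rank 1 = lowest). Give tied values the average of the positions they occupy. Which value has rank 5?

26

Sorted (ascending): 9, 9, 18, 18, 26, 28, 28, 28
The 2 values of 9 occupy positions 1–2 → average rank (1+2)/2 = 1.5.
The 2 values of 18 occupy positions 3–4 → average rank (3+4)/2 = 3.5.
The 3 values of 28 occupy positions 6–8 → average rank 7.
Rank 5 → value 26.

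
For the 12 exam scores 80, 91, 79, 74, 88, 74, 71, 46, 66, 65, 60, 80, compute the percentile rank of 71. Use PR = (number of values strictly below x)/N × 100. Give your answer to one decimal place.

N = 12.
Strictly below 71: 4. Equal to 71: 1.
PR = 4/12 × 100 = 33.3

33.3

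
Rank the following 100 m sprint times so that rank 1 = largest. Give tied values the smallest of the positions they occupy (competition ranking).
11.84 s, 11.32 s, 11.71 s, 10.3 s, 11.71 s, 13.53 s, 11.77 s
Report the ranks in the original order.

Sorted (descending): 13.53, 11.84, 11.77, 11.71, 11.71, 11.32, 10.3
The 2 values of 11.71 occupy positions 4–5 → each gets rank 4.

2, 6, 4, 7, 4, 1, 3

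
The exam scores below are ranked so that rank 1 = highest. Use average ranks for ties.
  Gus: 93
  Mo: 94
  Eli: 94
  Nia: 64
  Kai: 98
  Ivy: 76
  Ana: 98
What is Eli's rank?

Sorted (descending): 98, 98, 94, 94, 93, 76, 64
The 2 values of 98 occupy positions 1–2 → average rank (1+2)/2 = 1.5.
The 2 values of 94 occupy positions 3–4 → average rank (3+4)/2 = 3.5.
Eli has value 94 → rank 3.5.

3.5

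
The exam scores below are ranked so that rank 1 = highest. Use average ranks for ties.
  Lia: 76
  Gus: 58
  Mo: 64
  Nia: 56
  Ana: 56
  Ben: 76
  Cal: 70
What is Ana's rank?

Sorted (descending): 76, 76, 70, 64, 58, 56, 56
The 2 values of 76 occupy positions 1–2 → average rank (1+2)/2 = 1.5.
The 2 values of 56 occupy positions 6–7 → average rank (6+7)/2 = 6.5.
Ana has value 56 → rank 6.5.

6.5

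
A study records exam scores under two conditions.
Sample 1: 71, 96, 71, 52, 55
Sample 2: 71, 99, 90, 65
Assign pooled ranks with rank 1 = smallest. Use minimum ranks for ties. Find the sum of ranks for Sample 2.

23

Sorted (ascending): 52, 55, 65, 71, 71, 71, 90, 96, 99
The 3 values of 71 occupy positions 4–6 → each gets rank 4.
Sample 2 values → pooled ranks: 71→4, 99→9, 90→7, 65→3
Rank sum = 4 + 9 + 7 + 3 = 23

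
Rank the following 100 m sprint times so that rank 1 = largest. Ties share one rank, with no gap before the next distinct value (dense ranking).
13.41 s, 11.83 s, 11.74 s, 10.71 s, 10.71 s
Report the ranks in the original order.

1, 2, 3, 4, 4

Sorted (descending): 13.41, 11.83, 11.74, 10.71, 10.71
The 2 values of 10.71 share dense rank 4.
Remaining distinct values take the next consecutive integers.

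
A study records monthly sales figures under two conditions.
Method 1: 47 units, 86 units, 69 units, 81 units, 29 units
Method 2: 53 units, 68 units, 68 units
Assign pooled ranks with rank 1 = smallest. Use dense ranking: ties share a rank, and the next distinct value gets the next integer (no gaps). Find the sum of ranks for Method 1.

21

Sorted (ascending): 29, 47, 53, 68, 68, 69, 81, 86
The 2 values of 68 share dense rank 4.
Remaining distinct values take the next consecutive integers.
Method 1 values → pooled ranks: 47→2, 86→7, 69→5, 81→6, 29→1
Rank sum = 2 + 7 + 5 + 6 + 1 = 21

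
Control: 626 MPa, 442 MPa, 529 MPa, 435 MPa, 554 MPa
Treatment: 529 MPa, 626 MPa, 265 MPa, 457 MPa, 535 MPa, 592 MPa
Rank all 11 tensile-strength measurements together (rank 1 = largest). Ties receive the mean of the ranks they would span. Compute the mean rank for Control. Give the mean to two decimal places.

Sorted (descending): 626, 626, 592, 554, 535, 529, 529, 457, 442, 435, 265
The 2 values of 626 occupy positions 1–2 → average rank (1+2)/2 = 1.5.
The 2 values of 529 occupy positions 6–7 → average rank (6+7)/2 = 6.5.
Control values → pooled ranks: 626→1.5, 442→9, 529→6.5, 435→10, 554→4
Mean rank = (1.5 + 9 + 6.5 + 10 + 4) / 5 = 6.20

6.20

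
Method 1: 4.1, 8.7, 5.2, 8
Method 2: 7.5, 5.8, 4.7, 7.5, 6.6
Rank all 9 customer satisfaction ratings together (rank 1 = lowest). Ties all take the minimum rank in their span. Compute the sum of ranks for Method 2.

Sorted (ascending): 4.1, 4.7, 5.2, 5.8, 6.6, 7.5, 7.5, 8, 8.7
The 2 values of 7.5 occupy positions 6–7 → each gets rank 6.
Method 2 values → pooled ranks: 7.5→6, 5.8→4, 4.7→2, 7.5→6, 6.6→5
Rank sum = 6 + 4 + 2 + 6 + 5 = 23

23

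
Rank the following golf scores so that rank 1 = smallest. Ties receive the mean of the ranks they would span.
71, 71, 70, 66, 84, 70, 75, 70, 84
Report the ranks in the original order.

5.5, 5.5, 3, 1, 8.5, 3, 7, 3, 8.5

Sorted (ascending): 66, 70, 70, 70, 71, 71, 75, 84, 84
The 3 values of 70 occupy positions 2–4 → average rank 3.
The 2 values of 71 occupy positions 5–6 → average rank (5+6)/2 = 5.5.
The 2 values of 84 occupy positions 8–9 → average rank (8+9)/2 = 8.5.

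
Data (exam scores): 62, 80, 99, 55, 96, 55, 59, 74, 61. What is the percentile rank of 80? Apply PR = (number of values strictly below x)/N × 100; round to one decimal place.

66.7

N = 9.
Strictly below 80: 6. Equal to 80: 1.
PR = 6/9 × 100 = 66.7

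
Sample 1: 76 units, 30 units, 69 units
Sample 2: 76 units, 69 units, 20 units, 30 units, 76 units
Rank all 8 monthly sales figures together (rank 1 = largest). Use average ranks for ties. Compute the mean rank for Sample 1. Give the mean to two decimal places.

4.33

Sorted (descending): 76, 76, 76, 69, 69, 30, 30, 20
The 3 values of 76 occupy positions 1–3 → average rank 2.
The 2 values of 69 occupy positions 4–5 → average rank (4+5)/2 = 4.5.
The 2 values of 30 occupy positions 6–7 → average rank (6+7)/2 = 6.5.
Sample 1 values → pooled ranks: 76→2, 30→6.5, 69→4.5
Mean rank = (2 + 6.5 + 4.5) / 3 = 4.33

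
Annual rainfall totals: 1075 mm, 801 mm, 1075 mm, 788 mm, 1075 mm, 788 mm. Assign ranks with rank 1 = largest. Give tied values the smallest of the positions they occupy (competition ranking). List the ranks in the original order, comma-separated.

1, 4, 1, 5, 1, 5

Sorted (descending): 1075, 1075, 1075, 801, 788, 788
The 3 values of 1075 occupy positions 1–3 → each gets rank 1.
The 2 values of 788 occupy positions 5–6 → each gets rank 5.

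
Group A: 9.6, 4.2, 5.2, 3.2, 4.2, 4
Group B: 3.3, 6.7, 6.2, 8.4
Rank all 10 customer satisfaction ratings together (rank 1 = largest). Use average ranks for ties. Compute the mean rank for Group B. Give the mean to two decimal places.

4.50

Sorted (descending): 9.6, 8.4, 6.7, 6.2, 5.2, 4.2, 4.2, 4, 3.3, 3.2
The 2 values of 4.2 occupy positions 6–7 → average rank (6+7)/2 = 6.5.
Group B values → pooled ranks: 3.3→9, 6.7→3, 6.2→4, 8.4→2
Mean rank = (9 + 3 + 4 + 2) / 4 = 4.50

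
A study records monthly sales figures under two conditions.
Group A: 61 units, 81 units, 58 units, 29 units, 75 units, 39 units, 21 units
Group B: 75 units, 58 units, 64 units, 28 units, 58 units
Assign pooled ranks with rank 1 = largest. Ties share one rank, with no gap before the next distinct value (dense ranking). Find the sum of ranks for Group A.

Sorted (descending): 81, 75, 75, 64, 61, 58, 58, 58, 39, 29, 28, 21
The 2 values of 75 share dense rank 2.
The 3 values of 58 share dense rank 5.
Remaining distinct values take the next consecutive integers.
Group A values → pooled ranks: 61→4, 81→1, 58→5, 29→7, 75→2, 39→6, 21→9
Rank sum = 4 + 1 + 5 + 7 + 2 + 6 + 9 = 34

34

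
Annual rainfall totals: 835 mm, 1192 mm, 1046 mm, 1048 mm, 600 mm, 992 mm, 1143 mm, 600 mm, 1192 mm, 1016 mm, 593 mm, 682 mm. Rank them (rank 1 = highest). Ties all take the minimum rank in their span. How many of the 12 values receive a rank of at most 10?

11

Sorted (descending): 1192, 1192, 1143, 1048, 1046, 1016, 992, 835, 682, 600, 600, 593
The 2 values of 1192 occupy positions 1–2 → each gets rank 1.
The 2 values of 600 occupy positions 10–11 → each gets rank 10.
Ranks ≤ 10: {1, 1, 3, 4, 5, 6, 7, 8, 9, 10, 10} → 11 values.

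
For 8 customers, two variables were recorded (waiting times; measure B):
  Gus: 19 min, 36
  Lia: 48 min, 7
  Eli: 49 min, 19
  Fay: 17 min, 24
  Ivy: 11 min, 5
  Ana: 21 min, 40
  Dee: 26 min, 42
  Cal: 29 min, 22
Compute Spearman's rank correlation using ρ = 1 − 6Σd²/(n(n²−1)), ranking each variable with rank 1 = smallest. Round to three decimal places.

-0.071

Ranks of variable 1: 3, 7, 8, 2, 1, 4, 5, 6
Ranks of variable 2: 6, 2, 3, 5, 1, 7, 8, 4
d = r₁ − r₂: -3, 5, 5, -3, 0, -3, -3, 2
d²: 9, 25, 25, 9, 0, 9, 9, 4; Σd² = 90
ρ = 1 − 6·90/(8·63) = 1 − 540/504 = -0.071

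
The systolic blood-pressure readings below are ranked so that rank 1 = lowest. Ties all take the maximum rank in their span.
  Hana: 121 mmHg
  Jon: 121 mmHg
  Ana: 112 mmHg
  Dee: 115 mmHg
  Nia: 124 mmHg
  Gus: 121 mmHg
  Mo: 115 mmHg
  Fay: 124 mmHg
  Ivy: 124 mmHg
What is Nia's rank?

9

Sorted (ascending): 112, 115, 115, 121, 121, 121, 124, 124, 124
The 2 values of 115 occupy positions 2–3 → each gets rank 3.
The 3 values of 121 occupy positions 4–6 → each gets rank 6.
The 3 values of 124 occupy positions 7–9 → each gets rank 9.
Nia has value 124 mmHg → rank 9.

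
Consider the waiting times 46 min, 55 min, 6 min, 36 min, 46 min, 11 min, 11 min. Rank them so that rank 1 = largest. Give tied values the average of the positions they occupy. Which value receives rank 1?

55

Sorted (descending): 55, 46, 46, 36, 11, 11, 6
The 2 values of 46 occupy positions 2–3 → average rank (2+3)/2 = 2.5.
The 2 values of 11 occupy positions 5–6 → average rank (5+6)/2 = 5.5.
Rank 1 → value 55.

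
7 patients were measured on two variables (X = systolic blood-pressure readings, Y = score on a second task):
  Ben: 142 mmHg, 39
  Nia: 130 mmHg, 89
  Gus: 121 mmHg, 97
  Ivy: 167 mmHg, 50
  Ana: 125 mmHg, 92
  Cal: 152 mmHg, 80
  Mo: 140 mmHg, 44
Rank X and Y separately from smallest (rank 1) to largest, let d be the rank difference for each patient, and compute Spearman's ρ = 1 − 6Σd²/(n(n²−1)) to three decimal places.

-0.714

Ranks of variable 1: 5, 3, 1, 7, 2, 6, 4
Ranks of variable 2: 1, 5, 7, 3, 6, 4, 2
d = r₁ − r₂: 4, -2, -6, 4, -4, 2, 2
d²: 16, 4, 36, 16, 16, 4, 4; Σd² = 96
ρ = 1 − 6·96/(7·48) = 1 − 576/336 = -0.714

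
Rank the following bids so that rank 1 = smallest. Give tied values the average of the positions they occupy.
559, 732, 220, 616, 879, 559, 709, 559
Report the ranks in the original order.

Sorted (ascending): 220, 559, 559, 559, 616, 709, 732, 879
The 3 values of 559 occupy positions 2–4 → average rank 3.

3, 7, 1, 5, 8, 3, 6, 3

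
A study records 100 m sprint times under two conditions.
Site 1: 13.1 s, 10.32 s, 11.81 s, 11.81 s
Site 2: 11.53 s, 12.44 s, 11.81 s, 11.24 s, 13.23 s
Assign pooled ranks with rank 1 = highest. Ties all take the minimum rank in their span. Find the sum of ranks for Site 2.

Sorted (descending): 13.23, 13.1, 12.44, 11.81, 11.81, 11.81, 11.53, 11.24, 10.32
The 3 values of 11.81 occupy positions 4–6 → each gets rank 4.
Site 2 values → pooled ranks: 11.53→7, 12.44→3, 11.81→4, 11.24→8, 13.23→1
Rank sum = 7 + 3 + 4 + 8 + 1 = 23

23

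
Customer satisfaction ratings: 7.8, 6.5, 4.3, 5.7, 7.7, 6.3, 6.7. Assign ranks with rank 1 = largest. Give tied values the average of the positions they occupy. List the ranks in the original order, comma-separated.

1, 4, 7, 6, 2, 5, 3

Sorted (descending): 7.8, 7.7, 6.7, 6.5, 6.3, 5.7, 4.3
No ties — each value takes its position as its rank.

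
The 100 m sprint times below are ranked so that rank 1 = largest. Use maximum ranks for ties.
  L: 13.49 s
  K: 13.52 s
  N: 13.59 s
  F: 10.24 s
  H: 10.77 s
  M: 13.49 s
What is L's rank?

4

Sorted (descending): 13.59, 13.52, 13.49, 13.49, 10.77, 10.24
The 2 values of 13.49 occupy positions 3–4 → each gets rank 4.
L has value 13.49 s → rank 4.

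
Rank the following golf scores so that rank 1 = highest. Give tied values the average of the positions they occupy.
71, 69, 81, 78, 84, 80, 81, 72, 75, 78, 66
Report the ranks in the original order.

Sorted (descending): 84, 81, 81, 80, 78, 78, 75, 72, 71, 69, 66
The 2 values of 81 occupy positions 2–3 → average rank (2+3)/2 = 2.5.
The 2 values of 78 occupy positions 5–6 → average rank (5+6)/2 = 5.5.

9, 10, 2.5, 5.5, 1, 4, 2.5, 8, 7, 5.5, 11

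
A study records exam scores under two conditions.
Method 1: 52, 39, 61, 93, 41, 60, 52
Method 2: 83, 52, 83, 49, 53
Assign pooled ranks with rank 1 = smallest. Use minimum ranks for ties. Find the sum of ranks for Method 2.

34

Sorted (ascending): 39, 41, 49, 52, 52, 52, 53, 60, 61, 83, 83, 93
The 3 values of 52 occupy positions 4–6 → each gets rank 4.
The 2 values of 83 occupy positions 10–11 → each gets rank 10.
Method 2 values → pooled ranks: 83→10, 52→4, 83→10, 49→3, 53→7
Rank sum = 10 + 4 + 10 + 3 + 7 = 34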